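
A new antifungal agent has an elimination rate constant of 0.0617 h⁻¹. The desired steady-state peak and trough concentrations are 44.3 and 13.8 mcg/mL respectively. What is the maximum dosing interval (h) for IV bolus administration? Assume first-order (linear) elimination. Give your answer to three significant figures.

18.9 h

Between IV bolus doses, concentration decays as C = C₀·e^(−kτ), so C_peak/C_trough = e^(kτ).
τ_max = ln(C_peak/C_trough) / k = ln(44.3/13.8) / 0.06170 = 1.166 / 0.06170 = 18.90 h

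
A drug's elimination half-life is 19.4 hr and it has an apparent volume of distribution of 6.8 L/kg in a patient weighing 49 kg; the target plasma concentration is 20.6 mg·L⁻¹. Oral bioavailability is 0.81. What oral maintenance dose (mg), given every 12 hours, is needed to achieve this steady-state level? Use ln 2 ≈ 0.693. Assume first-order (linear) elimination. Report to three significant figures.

Vd(total) = 49 kg × 6.8 L/kg = 333.2 L
CL = 0.693 × Vd / t½ = 0.693 × 333.2 / 19.4 = 11.90 L/h
D = CL × Css × τ / F = 11.90 × 20.6 × 12 / 0.81 = 3632 mg

3630 mg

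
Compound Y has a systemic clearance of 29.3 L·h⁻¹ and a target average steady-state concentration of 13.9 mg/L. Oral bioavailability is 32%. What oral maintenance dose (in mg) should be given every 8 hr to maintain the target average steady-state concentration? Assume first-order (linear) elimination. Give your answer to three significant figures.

10200 mg

D = CL × Css × τ / F = 29.30 × 13.9 × 8 / 0.32 = 10180 mg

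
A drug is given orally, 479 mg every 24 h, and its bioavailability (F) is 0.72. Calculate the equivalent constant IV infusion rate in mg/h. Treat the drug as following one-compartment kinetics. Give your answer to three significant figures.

14.4 mg/h

Equivalent systemic input: infusion rate = F·D/τ.
Rate = 0.72 × 479 / 24 = 14.37 mg/h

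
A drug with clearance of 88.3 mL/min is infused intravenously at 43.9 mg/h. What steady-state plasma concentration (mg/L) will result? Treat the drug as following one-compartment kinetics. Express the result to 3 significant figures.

CL = 88.3 mL/min = 88.3 × 0.06 = 5.298 L/h
Css = rate / CL = 43.9 / 5.298 = 8.286 mg/L

8.29 mg/L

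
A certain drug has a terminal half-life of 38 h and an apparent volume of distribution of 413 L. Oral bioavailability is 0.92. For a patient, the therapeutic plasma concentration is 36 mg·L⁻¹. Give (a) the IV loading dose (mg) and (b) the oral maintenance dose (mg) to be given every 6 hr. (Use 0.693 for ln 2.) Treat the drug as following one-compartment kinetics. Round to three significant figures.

LD = Vd × C = 413.0 × 36 = 14870 mg
CL = 0.693 × Vd / t½ = 0.693 × 413.0 / 38 = 7.532 L/h
D = CL × Css × τ / F = 7.532 × 36 × 6 / 0.92 = 1768 mg

(a) 14900 mg; (b) 1770 mg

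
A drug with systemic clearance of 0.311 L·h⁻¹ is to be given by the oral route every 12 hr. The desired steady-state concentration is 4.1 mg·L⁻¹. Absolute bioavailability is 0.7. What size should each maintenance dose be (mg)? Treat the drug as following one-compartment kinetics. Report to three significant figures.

21.9 mg

D = CL × Css × τ / F = 0.3110 × 4.1 × 12 / 0.7 = 21.86 mg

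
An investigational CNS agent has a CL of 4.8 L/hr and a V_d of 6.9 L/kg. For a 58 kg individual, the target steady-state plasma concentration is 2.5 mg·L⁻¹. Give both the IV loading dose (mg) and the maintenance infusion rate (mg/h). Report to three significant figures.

(a) 1000 mg; (b) 12.0 mg/h

Vd = 6.9 L/kg × 58 kg = 400.2 L
Loading dose = Vd × C = 400.2 × 2.5 = 1001 mg
Infusion rate = 4.800 L/h × 2.5 mg/L = 12.00 mg/h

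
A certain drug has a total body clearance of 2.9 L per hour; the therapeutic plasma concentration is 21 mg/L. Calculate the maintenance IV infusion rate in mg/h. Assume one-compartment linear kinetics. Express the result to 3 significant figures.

At steady state, infusion rate equals elimination rate: rate in = CL × Css.
Infusion rate = CL · Css = 2.900 L/h × 21 mg/L = 60.90 mg/h

60.9 mg/h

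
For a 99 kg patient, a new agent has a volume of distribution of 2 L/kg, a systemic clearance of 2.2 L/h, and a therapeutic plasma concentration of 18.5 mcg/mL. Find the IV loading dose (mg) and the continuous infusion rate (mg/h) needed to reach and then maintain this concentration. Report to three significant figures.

(a) 3660 mg; (b) 40.7 mg/h

Total Vd = 2 × 99 = 198.0 L
Loading dose = Vd × C = 198.0 × 18.5 = 3663 mg
Maintenance infusion rate = CL × Css = 2.200 × 18.5 = 40.70 mg/h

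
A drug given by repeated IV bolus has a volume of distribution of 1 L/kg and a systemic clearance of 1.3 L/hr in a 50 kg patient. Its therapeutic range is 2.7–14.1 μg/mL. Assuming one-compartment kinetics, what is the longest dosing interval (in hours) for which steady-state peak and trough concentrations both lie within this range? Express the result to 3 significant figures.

63.6 h

Vd = 1 L/kg × 50 kg = 50.00 L
k = CL / Vd = 1.300 / 50.00 = 0.02600 h⁻¹
Between IV bolus doses, concentration decays as C = C₀·e^(−kτ), so C_peak/C_trough = e^(kτ).
τ_max = ln(C_peak/C_trough) / k = ln(14.1/2.7) / 0.02600 = 1.653 / 0.02600 = 63.58 h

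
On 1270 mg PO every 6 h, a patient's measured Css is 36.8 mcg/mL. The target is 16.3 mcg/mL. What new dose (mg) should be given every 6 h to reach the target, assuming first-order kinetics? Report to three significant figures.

563 mg

For first-order elimination, Css ∝ F·D/(CL·τ); F and CL are unchanged, so Css ∝ D/τ.
D₂ = D₁ × (Css,target / Css,current) = 1270 × 16.3/36.8 = 562.5 mg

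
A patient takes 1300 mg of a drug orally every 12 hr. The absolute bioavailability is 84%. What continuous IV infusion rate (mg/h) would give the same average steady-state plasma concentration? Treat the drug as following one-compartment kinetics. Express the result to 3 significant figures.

Equivalent systemic input: infusion rate = F·D/τ.
Rate = 0.84 × 1300 / 12 = 91.00 mg/h

91.0 mg/h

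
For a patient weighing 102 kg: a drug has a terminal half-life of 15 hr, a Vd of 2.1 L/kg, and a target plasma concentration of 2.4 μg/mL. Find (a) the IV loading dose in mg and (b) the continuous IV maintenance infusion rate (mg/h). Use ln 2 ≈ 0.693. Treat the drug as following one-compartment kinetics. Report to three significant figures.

(a) 514 mg; (b) 23.8 mg/h

Vd = 2.1 L/kg × 102 kg = 214.2 L
LD = Vd × C = 214.2 × 2.4 = 514.1 mg
CL = 0.693 × Vd / t½ = 0.693 × 214.2 / 15 = 9.896 L/h
Infusion rate = CL × Css = 9.896 × 2.4 = 23.75 mg/h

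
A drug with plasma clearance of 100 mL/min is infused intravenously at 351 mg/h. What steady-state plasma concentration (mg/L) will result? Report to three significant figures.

58.5 mg/L

CL = 100 mL/min = 100 × 0.06 = 6.000 L/h
Css = rate / CL = 351 / 6.000 = 58.50 mg/L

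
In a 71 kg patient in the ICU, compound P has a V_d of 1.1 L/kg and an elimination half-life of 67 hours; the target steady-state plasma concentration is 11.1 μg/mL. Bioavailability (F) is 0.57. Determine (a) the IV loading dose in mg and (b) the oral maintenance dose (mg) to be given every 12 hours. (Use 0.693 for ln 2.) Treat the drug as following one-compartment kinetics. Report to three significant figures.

Vd(total) = 71 kg × 1.1 L/kg = 78.10 L
LD = Vd × C = 78.10 × 11.1 = 866.9 mg
CL = 0.693 × Vd / t½ = 0.693 × 78.10 / 67 = 0.8078 L/h
D = CL × Css × τ / F = 0.8078 × 11.1 × 12 / 0.57 = 188.8 mg

(a) 867 mg; (b) 189 mg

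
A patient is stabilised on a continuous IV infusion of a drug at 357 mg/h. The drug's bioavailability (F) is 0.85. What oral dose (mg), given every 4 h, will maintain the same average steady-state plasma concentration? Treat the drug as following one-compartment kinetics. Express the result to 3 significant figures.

1680 mg

To maintain the same Css, the systemic dosing rate must be unchanged: F·D/τ = infusion rate.
D = rate × τ / F = 357 × 4 / 0.85 = 1680 mg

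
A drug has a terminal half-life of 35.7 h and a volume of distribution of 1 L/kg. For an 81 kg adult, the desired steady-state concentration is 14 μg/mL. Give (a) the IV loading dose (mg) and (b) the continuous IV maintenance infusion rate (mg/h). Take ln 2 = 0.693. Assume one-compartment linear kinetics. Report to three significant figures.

(a) 1130 mg; (b) 22.0 mg/h

Vd(total) = 81 kg × 1 L/kg = 81.00 L
LD = Vd × C = 81.00 × 14 = 1134 mg
CL = 0.693 × Vd / t½ = 0.693 × 81.00 / 35.7 = 1.572 L/h
Infusion rate = CL × Css = 1.572 × 14 = 22.01 mg/h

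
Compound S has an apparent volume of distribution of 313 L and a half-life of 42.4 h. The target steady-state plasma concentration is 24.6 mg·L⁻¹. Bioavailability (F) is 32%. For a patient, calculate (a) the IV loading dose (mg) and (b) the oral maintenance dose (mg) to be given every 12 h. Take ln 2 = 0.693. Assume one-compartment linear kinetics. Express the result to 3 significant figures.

(a) 7700 mg; (b) 4720 mg

LD = Vd × C = 313.0 × 24.6 = 7700 mg
CL = 0.693 × Vd / t½ = 0.693 × 313.0 / 42.4 = 5.116 L/h
D = CL × Css × τ / F = 5.116 × 24.6 × 12 / 0.32 = 4720 mg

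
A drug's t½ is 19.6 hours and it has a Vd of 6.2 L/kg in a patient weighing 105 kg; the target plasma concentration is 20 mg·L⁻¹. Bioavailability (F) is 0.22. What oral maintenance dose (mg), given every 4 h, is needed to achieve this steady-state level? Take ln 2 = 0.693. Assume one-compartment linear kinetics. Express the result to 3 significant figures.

8370 mg

Vd = 6.2 L/kg × 105 kg = 651.0 L
k = 0.693/19.6 = 0.03536 h⁻¹, so CL = k·Vd = 0.03536 × 651.0 = 23.02 L/h
D = CL × Css × τ / F = 23.02 × 20 × 4 / 0.22 = 8371 mg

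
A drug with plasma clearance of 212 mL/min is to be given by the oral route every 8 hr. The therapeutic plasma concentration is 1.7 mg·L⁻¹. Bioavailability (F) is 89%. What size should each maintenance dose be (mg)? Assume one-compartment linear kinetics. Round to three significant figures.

194 mg

Convert clearance: 212 mL/min × 60 min/h ÷ 1000 mL/L = 12.72 L/h
D = CL × Css × τ / F = 12.72 × 1.7 × 8 / 0.89 = 194.4 mg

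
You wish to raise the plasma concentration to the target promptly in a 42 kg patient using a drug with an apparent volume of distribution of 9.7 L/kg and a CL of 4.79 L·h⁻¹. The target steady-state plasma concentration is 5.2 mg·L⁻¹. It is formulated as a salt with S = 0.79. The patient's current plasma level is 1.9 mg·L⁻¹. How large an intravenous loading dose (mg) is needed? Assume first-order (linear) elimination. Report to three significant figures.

Vd = 9.7 L/kg × 42 kg = 407.4 L
The loading dose fills Vd to the target concentration.
Concentration deficit ΔC = 5.2 − 1.9 = 3.300 mg/L
LD = Vd × ΔC / S = 407.4 × 3.300 / 0.79 = 1702 mg

1700 mg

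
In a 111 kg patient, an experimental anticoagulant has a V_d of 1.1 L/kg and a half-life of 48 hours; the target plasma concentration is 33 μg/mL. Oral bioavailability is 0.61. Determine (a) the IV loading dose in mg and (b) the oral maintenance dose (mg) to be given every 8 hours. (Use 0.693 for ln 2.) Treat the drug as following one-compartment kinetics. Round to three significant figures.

Vd = 1.1 L/kg × 111 kg = 122.1 L
LD = Vd × C = 122.1 × 33 = 4029 mg
CL = 0.693 × Vd / t½ = 0.693 × 122.1 / 48 = 1.763 L/h
D = CL × Css × τ / F = 1.763 × 33 × 8 / 0.61 = 763.0 mg

(a) 4030 mg; (b) 763 mg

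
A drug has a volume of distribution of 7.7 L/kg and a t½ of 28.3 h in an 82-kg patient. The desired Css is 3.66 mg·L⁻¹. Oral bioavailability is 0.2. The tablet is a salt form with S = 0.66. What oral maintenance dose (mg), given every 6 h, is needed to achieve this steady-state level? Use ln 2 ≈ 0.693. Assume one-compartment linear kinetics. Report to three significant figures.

Vd(total) = 82 kg × 7.7 L/kg = 631.4 L
CL = ln 2 · Vd / t½ = 0.693 × 631.4 / 28.3 = 15.46 L/h
D = CL × Css × τ / F / S = 15.46 × 3.66 × 6 / 0.2 / 0.66 = 2572 mg

2570 mg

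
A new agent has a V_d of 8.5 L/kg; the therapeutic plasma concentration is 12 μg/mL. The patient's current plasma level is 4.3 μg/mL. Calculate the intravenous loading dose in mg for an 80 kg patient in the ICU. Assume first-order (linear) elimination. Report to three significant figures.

5240 mg

Vd = 8.5 L/kg × 80 kg = 680.0 L
Concentration deficit ΔC = 12 − 4.3 = 7.700 mg/L
LD = Vd × ΔC = 680.0 × 7.700 = 5236 mg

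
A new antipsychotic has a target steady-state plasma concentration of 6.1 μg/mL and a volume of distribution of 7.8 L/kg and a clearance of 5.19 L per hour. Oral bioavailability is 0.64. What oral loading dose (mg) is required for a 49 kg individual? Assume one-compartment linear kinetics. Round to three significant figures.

Total Vd = 7.8 × 49 = 382.2 L
The loading dose fills Vd to the target concentration.
LD = Vd × C / F = 382.2 × 6.100 / 0.64 = 3643 mg

3640 mg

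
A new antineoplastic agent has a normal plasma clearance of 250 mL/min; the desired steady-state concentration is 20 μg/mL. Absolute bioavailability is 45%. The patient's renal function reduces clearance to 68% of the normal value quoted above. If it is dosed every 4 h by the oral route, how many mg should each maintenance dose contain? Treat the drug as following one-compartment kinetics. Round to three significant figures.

CL = 250 mL/min × 60/1000 = 15.00 L/h
Patient clearance = 0.68 × 15.00 = 10.20 L/h
D = CL × Css × τ / F = 10.20 × 20 × 4 / 0.45 = 1813 mg

1810 mg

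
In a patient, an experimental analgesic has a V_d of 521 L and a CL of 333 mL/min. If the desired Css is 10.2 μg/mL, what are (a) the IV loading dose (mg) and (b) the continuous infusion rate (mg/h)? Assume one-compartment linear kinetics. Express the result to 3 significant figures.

(a) 5310 mg; (b) 204 mg/h

Loading: fill Vd to C_target → 521.0 L × 10.2 mg/L = 5314 mg
CL = 333 mL/min × 60/1000 = 19.98 L/h
Infusion rate = 19.98 L/h × 10.2 mg/L = 203.8 mg/h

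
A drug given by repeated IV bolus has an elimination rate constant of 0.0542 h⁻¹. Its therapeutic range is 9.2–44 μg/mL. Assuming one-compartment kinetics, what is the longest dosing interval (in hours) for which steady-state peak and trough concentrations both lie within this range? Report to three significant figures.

Between IV bolus doses, concentration decays as C = C₀·e^(−kτ), so C_peak/C_trough = e^(kτ).
τ_max = ln(C_peak/C_trough) / k = ln(44/9.2) / 0.05420 = 1.565 / 0.05420 = 28.87 h

28.9 h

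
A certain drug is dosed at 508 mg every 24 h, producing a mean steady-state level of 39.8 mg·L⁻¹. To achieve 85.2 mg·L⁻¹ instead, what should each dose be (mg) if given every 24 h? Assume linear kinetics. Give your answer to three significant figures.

1090 mg

For first-order elimination, Css ∝ F·D/(CL·τ); F and CL are unchanged, so Css ∝ D/τ.
D₂ = D₁ × (Css,target / Css,current) = 508 × 85.2/39.8 = 1087 mg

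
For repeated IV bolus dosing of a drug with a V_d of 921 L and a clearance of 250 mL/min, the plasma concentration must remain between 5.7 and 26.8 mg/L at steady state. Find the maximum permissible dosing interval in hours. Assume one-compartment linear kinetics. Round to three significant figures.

CL = 250 mL/min = 250 × 0.06 = 15.00 L/h
k = CL / Vd = 15.00 / 921.0 = 0.01629 h⁻¹
Between IV bolus doses, concentration decays as C = C₀·e^(−kτ), so C_peak/C_trough = e^(kτ).
τ_max = ln(C_peak/C_trough) / k = ln(26.8/5.7) / 0.01629 = 1.548 / 0.01629 = 95.03 h

95.0 h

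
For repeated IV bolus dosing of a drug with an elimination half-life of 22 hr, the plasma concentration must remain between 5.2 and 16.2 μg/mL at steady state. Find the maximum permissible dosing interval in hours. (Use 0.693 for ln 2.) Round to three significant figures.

36.1 h

k = 0.693 / t½ = 0.693 / 22 = 0.03150 h⁻¹
Between IV bolus doses, concentration decays as C = C₀·e^(−kτ), so C_peak/C_trough = e^(kτ).
τ_max = ln(C_peak/C_trough) / k = ln(16.2/5.2) / 0.03150 = 1.136 / 0.03150 = 36.06 h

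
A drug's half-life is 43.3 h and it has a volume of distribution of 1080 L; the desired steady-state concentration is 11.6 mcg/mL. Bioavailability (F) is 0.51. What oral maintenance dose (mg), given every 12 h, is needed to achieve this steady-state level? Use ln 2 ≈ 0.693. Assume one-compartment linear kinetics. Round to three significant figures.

4720 mg

CL = 0.693 × Vd / t½ = 0.693 × 1080 / 43.3 = 17.28 L/h
D = CL × Css × τ / F = 17.28 × 11.6 × 12 / 0.51 = 4716 mg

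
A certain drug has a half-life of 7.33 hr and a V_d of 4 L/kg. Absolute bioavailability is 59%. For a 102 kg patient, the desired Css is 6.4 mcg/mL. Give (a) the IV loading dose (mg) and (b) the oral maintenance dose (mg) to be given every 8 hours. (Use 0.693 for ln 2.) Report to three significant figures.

Vd = 4 L/kg × 102 kg = 408.0 L
LD = Vd × C = 408.0 × 6.4 = 2611 mg
CL = 0.693 × Vd / t½ = 0.693 × 408.0 / 7.33 = 38.57 L/h
D = CL × Css × τ / F = 38.57 × 6.4 × 8 / 0.59 = 3347 mg

(a) 2610 mg; (b) 3350 mg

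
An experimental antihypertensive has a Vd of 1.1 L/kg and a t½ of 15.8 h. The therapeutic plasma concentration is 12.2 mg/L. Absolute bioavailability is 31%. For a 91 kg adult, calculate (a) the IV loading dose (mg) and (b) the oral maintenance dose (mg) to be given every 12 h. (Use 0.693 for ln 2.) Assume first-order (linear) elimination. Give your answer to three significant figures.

(a) 1220 mg; (b) 2070 mg

Vd(total) = 91 kg × 1.1 L/kg = 100.1 L
LD = Vd × C = 100.1 × 12.2 = 1221 mg
CL = 0.693 × Vd / t½ = 0.693 × 100.1 / 15.8 = 4.390 L/h
D = CL × Css × τ / F = 4.390 × 12.2 × 12 / 0.31 = 2073 mg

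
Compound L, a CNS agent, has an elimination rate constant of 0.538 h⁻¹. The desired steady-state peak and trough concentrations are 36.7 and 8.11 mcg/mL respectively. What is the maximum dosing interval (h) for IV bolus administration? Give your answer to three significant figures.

2.81 h

Between IV bolus doses, concentration decays as C = C₀·e^(−kτ), so C_peak/C_trough = e^(kτ).
τ_max = ln(C_peak/C_trough) / k = ln(36.7/8.11) / 0.5380 = 1.510 / 0.5380 = 2.807 h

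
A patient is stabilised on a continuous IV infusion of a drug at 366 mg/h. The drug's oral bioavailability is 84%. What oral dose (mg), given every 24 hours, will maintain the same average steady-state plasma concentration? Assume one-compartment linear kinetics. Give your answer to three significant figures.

To maintain the same Css, the systemic dosing rate must be unchanged: F·D/τ = infusion rate.
D = rate × τ / F = 366 × 24 / 0.84 = 10460 mg

10500 mg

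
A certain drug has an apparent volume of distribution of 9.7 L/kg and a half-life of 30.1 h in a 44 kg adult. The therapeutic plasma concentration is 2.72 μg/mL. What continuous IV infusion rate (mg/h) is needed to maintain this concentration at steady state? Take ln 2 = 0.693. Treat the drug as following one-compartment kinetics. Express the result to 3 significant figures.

Vd = 9.7 L/kg × 44 kg = 426.8 L
CL = ln 2 · Vd / t½ = 0.693 × 426.8 / 30.1 = 9.826 L/h
Infusion rate = CL × Css = 9.826 × 2.72 = 26.73 mg/h

26.7 mg/h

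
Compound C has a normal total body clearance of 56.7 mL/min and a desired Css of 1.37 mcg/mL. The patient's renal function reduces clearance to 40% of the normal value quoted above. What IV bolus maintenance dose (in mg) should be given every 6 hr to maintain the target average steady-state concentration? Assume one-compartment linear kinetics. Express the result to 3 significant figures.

CL = 56.7 mL/min = 56.7 × 0.06 = 3.402 L/h
Patient clearance = 0.4 × 3.402 = 1.361 L/h
D = CL × Css × τ = 1.361 × 1.37 × 6 = 11.19 mg

11.2 mg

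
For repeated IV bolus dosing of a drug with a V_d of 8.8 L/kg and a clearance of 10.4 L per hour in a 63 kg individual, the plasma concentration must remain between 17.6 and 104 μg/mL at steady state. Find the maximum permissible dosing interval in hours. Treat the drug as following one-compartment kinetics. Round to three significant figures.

94.7 h

Vd = 8.8 L/kg × 63 kg = 554.4 L
k = CL / Vd = 10.40 / 554.4 = 0.01876 h⁻¹
Between IV bolus doses, concentration decays as C = C₀·e^(−kτ), so C_peak/C_trough = e^(kτ).
τ_max = ln(C_peak/C_trough) / k = ln(104/17.6) / 0.01876 = 1.776 / 0.01876 = 94.67 h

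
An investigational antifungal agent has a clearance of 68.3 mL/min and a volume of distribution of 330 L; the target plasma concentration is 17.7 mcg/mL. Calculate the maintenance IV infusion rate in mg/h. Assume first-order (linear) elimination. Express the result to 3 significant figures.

72.5 mg/h

Convert clearance: 68.3 mL/min × 60 min/h ÷ 1000 mL/L = 4.098 L/h
R₀ = 4.098 × 17.7 = 72.53 mg/h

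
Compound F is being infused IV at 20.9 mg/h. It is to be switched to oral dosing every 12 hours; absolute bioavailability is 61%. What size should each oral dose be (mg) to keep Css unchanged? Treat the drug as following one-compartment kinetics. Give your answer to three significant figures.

To maintain the same Css, the systemic dosing rate must be unchanged: F·D/τ = infusion rate.
D = rate × τ / F = 20.9 × 12 / 0.61 = 411.1 mg

411 mg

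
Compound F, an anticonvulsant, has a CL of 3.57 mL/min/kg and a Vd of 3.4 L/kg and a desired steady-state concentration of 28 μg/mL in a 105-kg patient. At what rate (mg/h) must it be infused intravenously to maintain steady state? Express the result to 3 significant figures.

CL = 3.57 mL/min/kg × 105 kg = 374.9 mL/min = 374.9 × 60/1000 = 22.49 L/h
Rate = CL × Css = 22.49 × 28 = 629.7 mg/h

630 mg/h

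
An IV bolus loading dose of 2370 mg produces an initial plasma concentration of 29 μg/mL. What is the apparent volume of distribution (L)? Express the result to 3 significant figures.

81.7 L

Immediately after an IV bolus, C₀ = Dose / Vd, so Vd = Dose / C₀.
Vd = 2370 / 29 = 81.72 L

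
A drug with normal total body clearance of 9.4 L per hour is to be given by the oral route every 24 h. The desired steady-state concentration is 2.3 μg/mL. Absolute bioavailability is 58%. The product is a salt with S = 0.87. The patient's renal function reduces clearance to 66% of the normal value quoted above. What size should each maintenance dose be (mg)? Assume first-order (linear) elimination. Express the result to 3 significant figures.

679 mg

Patient clearance = 0.66 × 9.400 = 6.204 L/h
At steady state, dose per interval replaces the amount cleared in that interval: F·S·D/τ = CL·Css.
D = CL × Css × τ / F / S = 6.204 × 2.3 × 24 / 0.58 / 0.87 = 678.7 mg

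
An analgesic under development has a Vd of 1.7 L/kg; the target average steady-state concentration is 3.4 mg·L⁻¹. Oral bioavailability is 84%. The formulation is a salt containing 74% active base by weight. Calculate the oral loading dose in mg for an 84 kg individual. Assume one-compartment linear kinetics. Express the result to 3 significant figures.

781 mg

Total Vd = 1.7 × 84 = 142.8 L
LD = Vd × C / F / S = 142.8 × 3.400 / 0.84 / 0.74 = 781.1 mg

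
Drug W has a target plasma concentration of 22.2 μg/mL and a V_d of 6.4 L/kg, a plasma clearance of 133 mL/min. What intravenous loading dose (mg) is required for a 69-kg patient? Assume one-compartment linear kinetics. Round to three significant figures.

9800 mg

Vd(total) = 69 kg × 6.4 L/kg = 441.6 L
LD = Vd × C = 441.6 × 22.20 = 9804 mg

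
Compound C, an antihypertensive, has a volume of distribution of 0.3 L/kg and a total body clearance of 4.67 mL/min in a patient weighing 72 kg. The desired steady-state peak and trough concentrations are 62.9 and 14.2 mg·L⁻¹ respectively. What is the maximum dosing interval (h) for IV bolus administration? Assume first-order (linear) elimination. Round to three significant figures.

115 h

Total Vd = 0.3 × 72 = 21.60 L
Convert clearance: 4.67 mL/min × 60 min/h ÷ 1000 mL/L = 0.2802 L/h
k = CL / Vd = 0.2802 / 21.60 = 0.01297 h⁻¹
Between IV bolus doses, concentration decays as C = C₀·e^(−kτ), so C_peak/C_trough = e^(kτ).
τ_max = ln(C_peak/C_trough) / k = ln(62.9/14.2) / 0.01297 = 1.488 / 0.01297 = 114.7 h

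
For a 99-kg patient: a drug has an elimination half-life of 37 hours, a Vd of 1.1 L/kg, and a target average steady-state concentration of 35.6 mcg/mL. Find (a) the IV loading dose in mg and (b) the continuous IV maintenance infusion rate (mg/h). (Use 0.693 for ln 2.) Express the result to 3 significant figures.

(a) 3880 mg; (b) 72.6 mg/h

Vd = 1.1 L/kg × 99 kg = 108.9 L
LD = Vd × C = 108.9 × 35.6 = 3877 mg
CL = 0.693 × Vd / t½ = 0.693 × 108.9 / 37 = 2.040 L/h
Infusion rate = CL × Css = 2.040 × 35.6 = 72.62 mg/h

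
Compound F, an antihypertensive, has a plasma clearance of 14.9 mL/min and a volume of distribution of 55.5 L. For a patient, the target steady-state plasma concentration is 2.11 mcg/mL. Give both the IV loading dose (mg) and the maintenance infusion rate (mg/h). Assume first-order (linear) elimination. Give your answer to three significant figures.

(a) 117 mg; (b) 1.89 mg/h

LD = Vd · C_target = 55.50 × 2.11 = 117.1 mg
CL = 14.9 mL/min × 60/1000 = 0.8940 L/h
Infusion rate = 0.8940 L/h × 2.11 mg/L = 1.886 mg/h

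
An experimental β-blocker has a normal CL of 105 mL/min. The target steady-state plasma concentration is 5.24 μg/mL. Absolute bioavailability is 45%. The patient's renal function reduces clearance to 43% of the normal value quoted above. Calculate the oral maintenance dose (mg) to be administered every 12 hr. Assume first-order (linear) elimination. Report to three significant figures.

CL = 105 mL/min × 60/1000 = 6.300 L/h
Patient clearance = 0.43 × 6.300 = 2.709 L/h
D = CL × Css × τ / F = 2.709 × 5.24 × 12 / 0.45 = 378.5 mg

379 mg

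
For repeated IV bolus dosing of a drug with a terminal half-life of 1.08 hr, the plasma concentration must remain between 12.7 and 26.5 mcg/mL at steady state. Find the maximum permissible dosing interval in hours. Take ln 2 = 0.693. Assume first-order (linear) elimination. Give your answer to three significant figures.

k = 0.693 / t½ = 0.693 / 1.08 = 0.6417 h⁻¹
Between IV bolus doses, concentration decays as C = C₀·e^(−kτ), so C_peak/C_trough = e^(kτ).
τ_max = ln(C_peak/C_trough) / k = ln(26.5/12.7) / 0.6417 = 0.7355 / 0.6417 = 1.146 h

1.15 h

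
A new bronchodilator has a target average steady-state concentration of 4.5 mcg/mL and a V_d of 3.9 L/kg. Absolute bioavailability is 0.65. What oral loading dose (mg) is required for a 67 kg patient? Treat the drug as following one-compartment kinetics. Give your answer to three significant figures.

Total Vd = 3.9 × 67 = 261.3 L
LD = Vd × C / F = 261.3 × 4.500 / 0.65 = 1809 mg

1810 mg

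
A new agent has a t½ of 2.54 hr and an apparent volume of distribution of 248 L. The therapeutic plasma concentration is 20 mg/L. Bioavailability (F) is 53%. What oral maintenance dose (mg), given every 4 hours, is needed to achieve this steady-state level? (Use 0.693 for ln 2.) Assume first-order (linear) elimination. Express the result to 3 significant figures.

10200 mg

CL = ln 2 · Vd / t½ = 0.693 × 248.0 / 2.54 = 67.66 L/h
D = CL × Css × τ / F = 67.66 × 20 × 4 / 0.53 = 10210 mg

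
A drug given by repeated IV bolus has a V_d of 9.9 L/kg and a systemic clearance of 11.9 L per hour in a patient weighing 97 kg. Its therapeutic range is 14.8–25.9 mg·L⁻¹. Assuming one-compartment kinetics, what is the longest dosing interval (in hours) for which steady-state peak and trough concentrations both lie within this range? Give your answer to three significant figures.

Vd(total) = 97 kg × 9.9 L/kg = 960.3 L
k = CL / Vd = 11.90 / 960.3 = 0.01239 h⁻¹
Between IV bolus doses, concentration decays as C = C₀·e^(−kτ), so C_peak/C_trough = e^(kτ).
τ_max = ln(C_peak/C_trough) / k = ln(25.9/14.8) / 0.01239 = 0.5596 / 0.01239 = 45.17 h

45.2 h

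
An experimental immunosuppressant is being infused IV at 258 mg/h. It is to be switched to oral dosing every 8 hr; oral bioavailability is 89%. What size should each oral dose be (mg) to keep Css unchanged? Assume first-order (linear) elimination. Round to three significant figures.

To maintain the same Css, the systemic dosing rate must be unchanged: F·D/τ = infusion rate.
D = rate × τ / F = 258 × 8 / 0.89 = 2319 mg

2320 mg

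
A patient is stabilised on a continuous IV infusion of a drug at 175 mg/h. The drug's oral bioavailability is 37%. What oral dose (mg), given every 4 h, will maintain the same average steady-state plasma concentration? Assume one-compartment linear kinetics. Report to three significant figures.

1890 mg

To maintain the same Css, the systemic dosing rate must be unchanged: F·D/τ = infusion rate.
D = rate × τ / F = 175 × 4 / 0.37 = 1892 mg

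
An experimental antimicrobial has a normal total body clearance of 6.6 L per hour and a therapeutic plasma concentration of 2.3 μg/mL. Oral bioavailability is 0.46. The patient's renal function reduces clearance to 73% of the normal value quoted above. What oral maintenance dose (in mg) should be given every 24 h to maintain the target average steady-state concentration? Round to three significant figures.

578 mg

Patient clearance = 0.73 × 6.600 = 4.818 L/h
At steady state, dose per interval replaces the amount cleared in that interval: F·D/τ = CL·Css.
D = CL × Css × τ / F = 4.818 × 2.3 × 24 / 0.46 = 578.2 mg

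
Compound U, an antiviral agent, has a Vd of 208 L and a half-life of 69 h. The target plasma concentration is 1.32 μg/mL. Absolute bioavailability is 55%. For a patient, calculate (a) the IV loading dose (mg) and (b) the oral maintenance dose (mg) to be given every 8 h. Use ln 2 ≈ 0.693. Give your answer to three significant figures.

(a) 275 mg; (b) 40.1 mg

LD = Vd × C = 208.0 × 1.32 = 274.6 mg
CL = 0.693 × Vd / t½ = 0.693 × 208.0 / 69 = 2.089 L/h
D = CL × Css × τ / F = 2.089 × 1.32 × 8 / 0.55 = 40.11 mg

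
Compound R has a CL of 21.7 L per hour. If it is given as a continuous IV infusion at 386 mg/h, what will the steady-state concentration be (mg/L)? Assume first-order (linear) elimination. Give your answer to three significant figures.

Css = rate / CL = 386 / 21.70 = 17.79 mg/L

17.8 mg/L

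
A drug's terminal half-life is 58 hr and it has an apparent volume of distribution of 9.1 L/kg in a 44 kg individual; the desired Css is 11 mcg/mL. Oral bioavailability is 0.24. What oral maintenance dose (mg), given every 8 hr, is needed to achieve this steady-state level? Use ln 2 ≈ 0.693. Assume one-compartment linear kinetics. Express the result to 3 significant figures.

1750 mg

Vd = 9.1 L/kg × 44 kg = 400.4 L
CL = 0.693 × Vd / t½ = 0.693 × 400.4 / 58 = 4.784 L/h
D = CL × Css × τ / F = 4.784 × 11 × 8 / 0.24 = 1754 mg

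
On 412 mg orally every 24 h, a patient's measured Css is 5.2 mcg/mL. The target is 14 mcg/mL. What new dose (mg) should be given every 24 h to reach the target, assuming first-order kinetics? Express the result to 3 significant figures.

For first-order elimination, Css ∝ F·D/(CL·τ); F and CL are unchanged, so Css ∝ D/τ.
D₂ = D₁ × (Css,target / Css,current) = 412 × 14/5.2 = 1109 mg

1110 mg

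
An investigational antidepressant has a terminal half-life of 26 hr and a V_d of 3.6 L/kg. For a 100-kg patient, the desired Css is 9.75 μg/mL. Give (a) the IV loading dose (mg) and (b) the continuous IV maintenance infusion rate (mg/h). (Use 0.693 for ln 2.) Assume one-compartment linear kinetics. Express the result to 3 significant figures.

Vd(total) = 100 kg × 3.6 L/kg = 360.0 L
LD = Vd × C = 360.0 × 9.75 = 3510 mg
CL = 0.693 × Vd / t½ = 0.693 × 360.0 / 26 = 9.595 L/h
Infusion rate = CL × Css = 9.595 × 9.75 = 93.55 mg/h

(a) 3510 mg; (b) 93.6 mg/h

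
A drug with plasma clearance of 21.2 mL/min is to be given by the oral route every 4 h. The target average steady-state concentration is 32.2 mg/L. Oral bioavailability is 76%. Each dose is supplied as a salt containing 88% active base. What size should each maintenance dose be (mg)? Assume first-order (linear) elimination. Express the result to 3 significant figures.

CL = 21.2 mL/min × 60/1000 = 1.272 L/h
D = CL × Css × τ / F / S = 1.272 × 32.2 × 4 / 0.76 / 0.88 = 245.0 mg

245 mg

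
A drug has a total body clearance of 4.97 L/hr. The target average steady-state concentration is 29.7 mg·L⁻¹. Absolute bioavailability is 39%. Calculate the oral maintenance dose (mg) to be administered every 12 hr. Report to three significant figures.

4540 mg

D = CL × Css × τ / F = 4.970 × 29.7 × 12 / 0.39 = 4542 mg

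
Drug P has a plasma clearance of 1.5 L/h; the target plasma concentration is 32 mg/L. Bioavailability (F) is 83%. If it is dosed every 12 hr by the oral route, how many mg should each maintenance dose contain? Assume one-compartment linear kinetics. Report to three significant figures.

694 mg

D = CL × Css × τ / F = 1.500 × 32 × 12 / 0.83 = 694.0 mg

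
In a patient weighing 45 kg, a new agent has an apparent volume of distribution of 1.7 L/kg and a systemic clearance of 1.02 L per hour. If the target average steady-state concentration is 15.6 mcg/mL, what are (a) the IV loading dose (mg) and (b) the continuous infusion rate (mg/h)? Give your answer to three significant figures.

(a) 1190 mg; (b) 15.9 mg/h

Total Vd = 1.7 × 45 = 76.50 L
Loading dose = Vd × C = 76.50 × 15.6 = 1193 mg
Maintenance: replace elimination → rate = CL × Css = 1.020 × 15.6 = 15.91 mg/h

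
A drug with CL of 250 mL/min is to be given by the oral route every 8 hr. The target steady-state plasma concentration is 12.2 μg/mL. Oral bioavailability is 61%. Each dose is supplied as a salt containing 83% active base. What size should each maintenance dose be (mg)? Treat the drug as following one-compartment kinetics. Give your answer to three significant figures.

2890 mg

CL = 250 mL/min = 250 × 0.06 = 15.00 L/h
D = CL × Css × τ / F / S = 15.00 × 12.2 × 8 / 0.61 / 0.83 = 2892 mg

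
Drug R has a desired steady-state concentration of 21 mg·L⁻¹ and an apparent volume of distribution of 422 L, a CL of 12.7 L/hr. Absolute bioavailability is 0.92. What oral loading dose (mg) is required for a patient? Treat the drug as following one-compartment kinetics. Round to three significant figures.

9630 mg

LD is governed by Vd — clearance does not enter the loading-dose calculation.
LD = Vd × C / F = 422.0 × 21.00 / 0.92 = 9633 mg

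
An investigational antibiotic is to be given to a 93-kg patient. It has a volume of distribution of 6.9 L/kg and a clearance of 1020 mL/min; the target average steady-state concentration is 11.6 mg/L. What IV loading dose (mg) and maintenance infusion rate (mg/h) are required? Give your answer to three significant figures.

Total Vd = 6.9 × 93 = 641.7 L
LD = Vd · C_target = 641.7 × 11.6 = 7444 mg
CL = 1020 mL/min × 60/1000 = 61.20 L/h
Maintenance infusion rate = CL × Css = 61.20 × 11.6 = 709.9 mg/h

(a) 7440 mg; (b) 710 mg/h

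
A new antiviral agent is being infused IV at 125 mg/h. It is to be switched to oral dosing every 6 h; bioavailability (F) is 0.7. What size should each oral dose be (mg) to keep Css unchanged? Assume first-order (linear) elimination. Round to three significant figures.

1070 mg

To maintain the same Css, the systemic dosing rate must be unchanged: F·D/τ = infusion rate.
D = rate × τ / F = 125 × 6 / 0.7 = 1071 mg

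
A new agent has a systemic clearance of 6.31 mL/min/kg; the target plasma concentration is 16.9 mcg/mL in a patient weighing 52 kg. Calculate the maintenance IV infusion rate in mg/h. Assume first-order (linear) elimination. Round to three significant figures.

CL = 6.31 mL/min/kg × 52 kg = 328.1 mL/min = 328.1 × 60/1000 = 19.69 L/h
At steady state, infusion rate equals elimination rate: rate in = CL × Css.
R₀ = 19.69 × 16.9 = 332.8 mg/h

333 mg/h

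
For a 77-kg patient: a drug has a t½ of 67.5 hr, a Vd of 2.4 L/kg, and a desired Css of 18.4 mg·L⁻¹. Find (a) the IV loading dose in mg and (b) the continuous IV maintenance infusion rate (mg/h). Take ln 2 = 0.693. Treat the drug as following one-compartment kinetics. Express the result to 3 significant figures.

Total Vd = 2.4 × 77 = 184.8 L
LD = Vd × C = 184.8 × 18.4 = 3400 mg
CL = 0.693 × Vd / t½ = 0.693 × 184.8 / 67.5 = 1.897 L/h
Infusion rate = CL × Css = 1.897 × 18.4 = 34.90 mg/h

(a) 3400 mg; (b) 34.9 mg/h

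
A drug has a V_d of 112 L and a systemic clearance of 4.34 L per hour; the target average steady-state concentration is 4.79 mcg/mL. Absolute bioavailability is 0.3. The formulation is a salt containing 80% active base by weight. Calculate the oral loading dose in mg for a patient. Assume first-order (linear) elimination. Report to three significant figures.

2240 mg

The loading dose fills Vd to the target concentration; clearance is irrelevant here.
LD = Vd × C / F / S = 112.0 × 4.790 / 0.3 / 0.8 = 2235 mg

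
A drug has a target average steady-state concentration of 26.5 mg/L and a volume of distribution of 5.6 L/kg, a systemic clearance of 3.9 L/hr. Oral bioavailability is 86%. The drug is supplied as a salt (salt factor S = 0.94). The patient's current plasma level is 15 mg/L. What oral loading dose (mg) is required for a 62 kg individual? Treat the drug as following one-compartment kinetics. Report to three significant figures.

Vd = 5.6 L/kg × 62 kg = 347.2 L
Concentration deficit ΔC = 26.5 − 15 = 11.50 mg/L
LD = Vd × ΔC / F / S = 347.2 × 11.50 / 0.86 / 0.94 = 4939 mg

4940 mg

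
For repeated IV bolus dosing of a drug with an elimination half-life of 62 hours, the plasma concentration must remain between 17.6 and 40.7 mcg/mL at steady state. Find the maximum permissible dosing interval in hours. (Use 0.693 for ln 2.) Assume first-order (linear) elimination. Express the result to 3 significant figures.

75.0 h

k = 0.693 / t½ = 0.693 / 62 = 0.01118 h⁻¹
Between IV bolus doses, concentration decays as C = C₀·e^(−kτ), so C_peak/C_trough = e^(kτ).
τ_max = ln(C_peak/C_trough) / k = ln(40.7/17.6) / 0.01118 = 0.8383 / 0.01118 = 74.98 h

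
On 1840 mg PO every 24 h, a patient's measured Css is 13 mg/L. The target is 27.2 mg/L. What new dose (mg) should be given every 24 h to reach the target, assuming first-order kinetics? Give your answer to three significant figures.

For first-order elimination, Css ∝ F·D/(CL·τ); F and CL are unchanged, so Css ∝ D/τ.
D₂ = D₁ × (Css,target / Css,current) = 1840 × 27.2/13 = 3850 mg

3850 mg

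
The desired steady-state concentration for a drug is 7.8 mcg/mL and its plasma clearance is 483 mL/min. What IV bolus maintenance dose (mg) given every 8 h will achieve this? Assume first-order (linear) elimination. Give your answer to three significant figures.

1810 mg

CL = 483 mL/min = 483 × 0.06 = 28.98 L/h
At steady state, dose per interval replaces the amount cleared in that interval: D/τ = CL·Css.
D = CL × Css × τ = 28.98 × 7.8 × 8 = 1808 mg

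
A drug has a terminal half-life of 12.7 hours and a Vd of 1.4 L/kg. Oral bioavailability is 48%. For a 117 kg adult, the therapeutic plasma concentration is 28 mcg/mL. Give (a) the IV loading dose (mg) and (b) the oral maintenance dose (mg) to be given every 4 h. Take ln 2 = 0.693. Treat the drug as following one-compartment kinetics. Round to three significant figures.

(a) 4590 mg; (b) 2090 mg

Total Vd = 1.4 × 117 = 163.8 L
LD = Vd × C = 163.8 × 28 = 4586 mg
CL = 0.693 × Vd / t½ = 0.693 × 163.8 / 12.7 = 8.938 L/h
D = CL × Css × τ / F = 8.938 × 28 × 4 / 0.48 = 2086 mg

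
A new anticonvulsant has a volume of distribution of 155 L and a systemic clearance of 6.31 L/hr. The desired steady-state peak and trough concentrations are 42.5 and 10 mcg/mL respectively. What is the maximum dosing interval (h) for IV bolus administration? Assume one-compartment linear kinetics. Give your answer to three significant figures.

35.5 h

k = CL / Vd = 6.310 / 155.0 = 0.04071 h⁻¹
Between IV bolus doses, concentration decays as C = C₀·e^(−kτ), so C_peak/C_trough = e^(kτ).
τ_max = ln(C_peak/C_trough) / k = ln(42.5/10) / 0.04071 = 1.447 / 0.04071 = 35.54 h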